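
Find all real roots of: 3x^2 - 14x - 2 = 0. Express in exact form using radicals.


Using the quadratic formula: x = (-b ± sqrt(b^2 - 4ac)) / (2a)
Here a = 3, b = -14, c = -2
Discriminant = b^2 - 4ac = (-14)^2 - 4(3)(-2) = 196 + 24 = 220
Since discriminant = 220 > 0, there are two real roots.
x = (14 ± 2*sqrt(55)) / 6
Simplifying: x = (7 ± sqrt(55)) / 3
Numerically: x ≈ 4.8054 or x ≈ -0.1387

x = (7 + sqrt(55)) / 3 or x = (7 - sqrt(55)) / 3


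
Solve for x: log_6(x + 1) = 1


Convert to exponential form: x + 1 = 6^1 = 6
x = 6 - 1 = 5
Check: log_6(5 + 1) = log_6(6) = log_6(6) = 1 ✓

x = 5


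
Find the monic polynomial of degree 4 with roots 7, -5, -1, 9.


A monic polynomial with roots 7, -5, -1, 9 is:
p(x) = (x - 7)(x + 5)(x + 1)(x - 9)
After multiplying by (x - 7): x - 7
After multiplying by (x + 5): x^2 - 2x - 35
After multiplying by (x + 1): x^3 - x^2 - 37x - 35
After multiplying by (x - 9): x^4 - 10x^3 - 28x^2 + 298x + 315

x^4 - 10x^3 - 28x^2 + 298x + 315


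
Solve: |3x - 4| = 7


An absolute value equation |expr| = 7 gives two cases:
Case 1: 3x - 4 = 7
  3x = 11, so x = 11/3
Case 2: 3x - 4 = -7
  3x = -3, so x = -1

x = -1, x = 11/3


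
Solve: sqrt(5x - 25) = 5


Square both sides: 5x - 25 = 5^2 = 25
5x = 25 + 25 = 50
x = 10
Check: sqrt(5*10 - 25) = sqrt(25) = 5 ✓

x = 10


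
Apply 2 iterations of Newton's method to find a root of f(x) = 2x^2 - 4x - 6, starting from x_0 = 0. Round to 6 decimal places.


Newton's method: x_(n+1) = x_n - f(x_n)/f'(x_n)
f(x) = 2x^2 - 4x - 6
f'(x) = 4x - 4

Iteration 1:
  f(0.000000) = -6.000000
  f'(0.000000) = -4.000000
  x_1 = 0.000000 - (-6.000000)/(-4.000000) = -1.500000

Iteration 2:
  f(-1.500000) = 4.500000
  f'(-1.500000) = -10.000000
  x_2 = -1.500000 - (4.500000)/(-10.000000) = -1.050000

x_2 = -1.050000


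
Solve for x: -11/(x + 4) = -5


Multiply both sides by (x + 4): -11 = -5(x + 4)
Distribute: -11 = -5x - 20
-5x = -11 + 20 = 9
x = -9/5

x = -9/5


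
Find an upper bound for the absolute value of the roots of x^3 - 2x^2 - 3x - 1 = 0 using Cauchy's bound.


Cauchy's bound: all roots r satisfy |r| <= 1 + max(|a_i/a_n|) for i = 0,...,n-1
where a_n is the leading coefficient.

Coefficients: [1, -2, -3, -1]
Leading coefficient a_n = 1
Ratios |a_i/a_n|: 2, 3, 1
Maximum ratio: 3
Cauchy's bound: |r| <= 1 + 3 = 4

Upper bound = 4


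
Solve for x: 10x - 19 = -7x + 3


Starting with: 10x - 19 = -7x + 3
Move all x terms to left: (10 + 7)x = 3 + 19
Simplify: 17x = 22
Divide both sides by 17: x = 22/17

x = 22/17


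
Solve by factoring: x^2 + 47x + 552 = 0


We need two numbers that multiply to 552 and add to 47.
Those numbers are 23 and 24 (since 23 * 24 = 552 and 23 + 24 = 47).
So x^2 + 47x + 552 = (x + 23)(x + 24) = 0
Setting each factor to zero: x = -23 or x = -24

x = -24, x = -23


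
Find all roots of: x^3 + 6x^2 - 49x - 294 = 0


Let p(x) = x^3 + 6x^2 - 49x - 294. By the rational root theorem (leading coefficient 1), any rational root is an integer divisor of 294: try ±1, ±2, ... in turn.
Test x = 1: value = -336 ≠ 0.
Test x = -1: value = -240 ≠ 0.
Test x = 2: value = -360 ≠ 0.
Test x = -2: value = -180 ≠ 0.
Test x = 3: value = -360 ≠ 0.
Test x = -3: value = -120 ≠ 0.
Test x = 6: value = -156 ≠ 0.
Test x = -6: value = 0 ✓, so (x + 6) is a factor.
Synthetic division by (x + 6): bring down 1; 1(-6) + 6 = 0; 0(-6) - 49 = -49; (-49)(-6) - 294 = 0 → quotient x^2 - 49, remainder 0.
Solve the quadratic x^2 - 49 = 0: discriminant = 0^2 - 4(1)(-49) = 0 + 196 = 196.
sqrt(196) = 14, so x = (0 ± 14)/2: x = 7 or x = -7.
Collecting all roots found:

x = -7, x = -6, x = 7


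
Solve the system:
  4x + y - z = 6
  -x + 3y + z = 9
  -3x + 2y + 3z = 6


Using Cramer's rule. Expand each determinant along the first row.
D  = 4*[3*3 - 1*2] - 1*[(-1)*3 - 1*(-3)] + (-1)*[(-1)*2 - 3*(-3)]
  = 4*(7) - 1*(0) + (-1)*(7) = 21
Dx = 6*[3*3 - 1*2] - 1*[9*3 - 1*6] + (-1)*[9*2 - 3*6]
  = 6*(7) - 1*(21) + (-1)*(0) = 21
Dy = 4*[9*3 - 1*6] - 6*[(-1)*3 - 1*(-3)] + (-1)*[(-1)*6 - 9*(-3)]
  = 4*(21) - 6*(0) + (-1)*(21) = 63
Dz = 4*[3*6 - 9*2] - 1*[(-1)*6 - 9*(-3)] + 6*[(-1)*2 - 3*(-3)]
  = 4*(0) - 1*(21) + 6*(7) = 21
x = Dx/D = 21/21 = 1, y = Dy/D = 63/21 = 3, z = Dz/D = 21/21 = 1
Check eq1: (4)(1) + (1)(3) + (-1)(1) = 6 = 6 ✓
Check eq2: (-1)(1) + (3)(3) + (1)(1) = 9 = 9 ✓
Check eq3: (-3)(1) + (2)(3) + (3)(1) = 6 = 6 ✓

x = 1, y = 3, z = 1


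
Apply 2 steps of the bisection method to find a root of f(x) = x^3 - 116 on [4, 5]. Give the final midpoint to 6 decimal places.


f(x) = x^3 - 116
f(4) = -52 < 0
f(5) = 9 > 0

Step 1: midpoint = (4.000000 + 5.000000)/2 = 4.500000
  f(4.500000) = -24.875000
  f(mid) < 0, so root is in [4.500000, 5.000000]

Step 2: midpoint = (4.500000 + 5.000000)/2 = 4.750000
  f(4.750000) = -8.828125
  f(mid) < 0, so root is in [4.750000, 5.000000]

midpoint = 4.750000


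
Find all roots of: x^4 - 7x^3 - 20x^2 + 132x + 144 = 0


Let p(x) = x^4 - 7x^3 - 20x^2 + 132x + 144. By the rational root theorem (leading coefficient 1), any rational root is an integer divisor of 144: try ±1, ±2, ... in turn.
Test x = 1: value = 250 ≠ 0.
Test x = -1: value = 0 ✓, so (x + 1) is a factor.
Synthetic division by (x + 1): bring down 1; 1(-1) - 7 = -8; (-8)(-1) - 20 = -12; (-12)(-1) + 132 = 144; 144(-1) + 144 = 0 → quotient x^3 - 8x^2 - 12x + 144, remainder 0.
Continue with the quotient x^3 - 8x^2 - 12x + 144 (candidates must divide 144; re-test x = -1 first in case it repeats).
Test x = -1: value = 147 ≠ 0.
Test x = 2: value = 96 ≠ 0.
Test x = -2: value = 128 ≠ 0.
Test x = 3: value = 63 ≠ 0.
Test x = -3: value = 81 ≠ 0.
Test x = 4: value = 32 ≠ 0.
Test x = -4: value = 0 ✓, so (x + 4) is a factor.
Synthetic division by (x + 4): bring down 1; 1(-4) - 8 = -12; (-12)(-4) - 12 = 36; 36(-4) + 144 = 0 → quotient x^2 - 12x + 36, remainder 0.
Solve the quadratic x^2 - 12x + 36 = 0: discriminant = (-12)^2 - 4(1)(36) = 144 - 144 = 0.
Discriminant = 0, so a double root: x = 12/2 = 6.
Collecting all roots found:

x = -4, x = -1, x = 6 (multiplicity 2)


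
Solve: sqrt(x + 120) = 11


Square both sides: x + 120 = 11^2 = 121
x = 121 - 120 = 1
x = 1
Check: sqrt(1*1 + 120) = sqrt(121) = 11 ✓

x = 1


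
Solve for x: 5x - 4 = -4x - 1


Starting with: 5x - 4 = -4x - 1
Move all x terms to left: (5 + 4)x = -1 + 4
Simplify: 9x = 3
Divide both sides by 9: x = 1/3

x = 1/3


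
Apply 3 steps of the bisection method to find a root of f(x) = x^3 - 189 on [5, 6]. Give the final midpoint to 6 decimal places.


f(x) = x^3 - 189
f(5) = -64 < 0
f(6) = 27 > 0

Step 1: midpoint = (5.000000 + 6.000000)/2 = 5.500000
  f(5.500000) = -22.625000
  f(mid) < 0, so root is in [5.500000, 6.000000]

Step 2: midpoint = (5.500000 + 6.000000)/2 = 5.750000
  f(5.750000) = 1.109375
  f(mid) > 0, so root is in [5.500000, 5.750000]

Step 3: midpoint = (5.500000 + 5.750000)/2 = 5.625000
  f(5.625000) = -11.021484
  f(mid) < 0, so root is in [5.625000, 5.750000]

midpoint = 5.625000


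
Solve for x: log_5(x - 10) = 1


Convert to exponential form: x - 10 = 5^1 = 5
x = 5 + 10 = 15
Check: log_5(15 - 10) = log_5(5) = log_5(5) = 1 ✓

x = 15


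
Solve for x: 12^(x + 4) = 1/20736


Express both sides with the same base.
1/20736 = 12^(-4)
Since the bases match, equate exponents: x + 4 = -4
So x = -4 - (4) = -8

x = -8


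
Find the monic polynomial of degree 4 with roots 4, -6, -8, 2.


A monic polynomial with roots 4, -6, -8, 2 is:
p(x) = (x - 4)(x + 6)(x + 8)(x - 2)
After multiplying by (x - 4): x - 4
After multiplying by (x + 6): x^2 + 2x - 24
After multiplying by (x + 8): x^3 + 10x^2 - 8x - 192
After multiplying by (x - 2): x^4 + 8x^3 - 28x^2 - 176x + 384

x^4 + 8x^3 - 28x^2 - 176x + 384


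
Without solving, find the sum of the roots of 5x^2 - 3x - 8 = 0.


By Vieta's formulas for ax^2 + bx + c = 0:
  Sum of roots = -b/a
  Product of roots = c/a

Here a = 5, b = -3, c = -8
Sum = -(-3)/5 = 3/5
Product = -8/5 = -8/5

Sum = 3/5


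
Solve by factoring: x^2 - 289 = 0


We need two numbers that multiply to -289 and add to 0.
Those numbers are -17 and 17 (since (-17) * 17 = -289 and (-17) + 17 = 0).
So x^2 - 289 = (x - 17)(x + 17) = 0
Setting each factor to zero: x = 17 or x = -17

x = -17, x = 17


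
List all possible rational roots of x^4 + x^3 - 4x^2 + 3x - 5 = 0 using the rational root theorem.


Rational root theorem: possible roots are ±p/q where:
  p divides the constant term (-5): p ∈ {1, 5}
  q divides the leading coefficient (1): q ∈ {1}

All possible rational roots: -5, -1, 1, 5

-5, -1, 1, 5


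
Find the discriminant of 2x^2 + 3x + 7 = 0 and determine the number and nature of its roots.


For ax^2 + bx + c = 0, discriminant D = b^2 - 4ac
Here a = 2, b = 3, c = 7
D = (3)^2 - 4(2)(7) = 9 - 56 = -47

D = -47 < 0
The equation has no real roots (2 complex conjugate roots).

Discriminant = -47, no real roots (2 complex conjugate roots)


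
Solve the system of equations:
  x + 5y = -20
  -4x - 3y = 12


Using Cramer's rule:
Determinant D = (1)(-3) - (-4)(5) = -3 + 20 = 17
Dx = (-20)(-3) - (12)(5) = 60 - 60 = 0
Dy = (1)(12) - (-4)(-20) = 12 - 80 = -68
x = Dx/D = 0/17 = 0
y = Dy/D = -68/17 = -4

x = 0, y = -4


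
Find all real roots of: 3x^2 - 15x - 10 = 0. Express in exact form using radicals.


Using the quadratic formula: x = (-b ± sqrt(b^2 - 4ac)) / (2a)
Here a = 3, b = -15, c = -10
Discriminant = b^2 - 4ac = (-15)^2 - 4(3)(-10) = 225 + 120 = 345
Since discriminant = 345 > 0, there are two real roots.
x = (15 ± sqrt(345)) / 6
Numerically: x ≈ 5.5957 or x ≈ -0.5957

x = (15 + sqrt(345)) / 6 or x = (15 - sqrt(345)) / 6


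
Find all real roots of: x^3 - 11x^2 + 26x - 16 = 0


Let p(x) = x^3 - 11x^2 + 26x - 16. By the rational root theorem (leading coefficient 1), any rational root is an integer divisor of 16: try ±1, ±2, ... in turn.
Test x = 1: value = 0 ✓, so (x - 1) is a factor.
Synthetic division by (x - 1): bring down 1; 1(1) - 11 = -10; (-10)(1) + 26 = 16; 16(1) - 16 = 0 → quotient x^2 - 10x + 16, remainder 0.
Solve the quadratic x^2 - 10x + 16 = 0: discriminant = (-10)^2 - 4(1)(16) = 100 - 64 = 36.
sqrt(36) = 6, so x = (10 ± 6)/2: x = 8 or x = 2.

x = 1, x = 2, x = 8


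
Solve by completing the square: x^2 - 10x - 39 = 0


Start: x^2 - 10x - 39 = 0
Move constant: x^2 - 10x = 39
Half of -10 is -5, squared is 25
Add 25 to both sides: x^2 - 10x + 25 = 64
(x - 5)^2 = 64
x - 5 = ±8
x = 5 + 8 = 13 or x = 5 - 8 = -3

x = -3, x = 13


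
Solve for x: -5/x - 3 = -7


Subtract -3 from both sides: -5/x = -4
Multiply both sides by x: -5 = -4 * x
Divide by -4: x = 5/4

x = 5/4


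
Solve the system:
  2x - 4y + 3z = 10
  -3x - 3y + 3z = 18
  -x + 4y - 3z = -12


Using Cramer's rule. Expand each determinant along the first row.
D  = 2*[(-3)*(-3) - 3*4] - (-4)*[(-3)*(-3) - 3*(-1)] + 3*[(-3)*4 - (-3)*(-1)]
  = 2*(-3) - (-4)*(12) + 3*(-15) = -3
Dx = 10*[(-3)*(-3) - 3*4] - (-4)*[18*(-3) - 3*(-12)] + 3*[18*4 - (-3)*(-12)]
  = 10*(-3) - (-4)*(-18) + 3*(36) = 6
Dy = 2*[18*(-3) - 3*(-12)] - 10*[(-3)*(-3) - 3*(-1)] + 3*[(-3)*(-12) - 18*(-1)]
  = 2*(-18) - 10*(12) + 3*(54) = 6
Dz = 2*[(-3)*(-12) - 18*4] - (-4)*[(-3)*(-12) - 18*(-1)] + 10*[(-3)*4 - (-3)*(-1)]
  = 2*(-36) - (-4)*(54) + 10*(-15) = -6
x = Dx/D = 6/-3 = -2, y = Dy/D = 6/-3 = -2, z = Dz/D = -6/-3 = 2
Check eq1: (2)(-2) + (-4)(-2) + (3)(2) = 10 = 10 ✓
Check eq2: (-3)(-2) + (-3)(-2) + (3)(2) = 18 = 18 ✓
Check eq3: (-1)(-2) + (4)(-2) + (-3)(2) = -12 = -12 ✓

x = -2, y = -2, z = 2


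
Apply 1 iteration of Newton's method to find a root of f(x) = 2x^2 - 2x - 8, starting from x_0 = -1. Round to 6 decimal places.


Newton's method: x_(n+1) = x_n - f(x_n)/f'(x_n)
f(x) = 2x^2 - 2x - 8
f'(x) = 4x - 2

Iteration 1:
  f(-1.000000) = -4.000000
  f'(-1.000000) = -6.000000
  x_1 = -1.000000 - (-4.000000)/(-6.000000) = -1.666667

x_1 = -1.666667


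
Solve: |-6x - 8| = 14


An absolute value equation |expr| = 14 gives two cases:
Case 1: -6x - 8 = 14
  -6x = 22, so x = -11/3
Case 2: -6x - 8 = -14
  -6x = -6, so x = 1

x = -11/3, x = 1


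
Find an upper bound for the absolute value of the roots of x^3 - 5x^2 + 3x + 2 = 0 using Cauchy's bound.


Cauchy's bound: all roots r satisfy |r| <= 1 + max(|a_i/a_n|) for i = 0,...,n-1
where a_n is the leading coefficient.

Coefficients: [1, -5, 3, 2]
Leading coefficient a_n = 1
Ratios |a_i/a_n|: 5, 3, 2
Maximum ratio: 5
Cauchy's bound: |r| <= 1 + 5 = 6

Upper bound = 6


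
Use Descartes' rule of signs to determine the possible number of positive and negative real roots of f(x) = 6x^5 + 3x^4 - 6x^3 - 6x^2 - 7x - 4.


Descartes' rule of signs:

For positive roots, count sign changes in f(x) = 6x^5 + 3x^4 - 6x^3 - 6x^2 - 7x - 4:
Signs of coefficients: +, +, -, -, -, -
Number of sign changes: 1
Possible positive real roots: 1

For negative roots, examine f(-x) = -6x^5 + 3x^4 + 6x^3 - 6x^2 + 7x - 4:
Signs of coefficients: -, +, +, -, +, -
Number of sign changes: 4
Possible negative real roots: 4, 2, 0

Positive roots: 1; Negative roots: 4 or 2 or 0


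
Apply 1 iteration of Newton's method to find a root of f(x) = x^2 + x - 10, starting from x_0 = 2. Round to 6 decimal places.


Newton's method: x_(n+1) = x_n - f(x_n)/f'(x_n)
f(x) = x^2 + x - 10
f'(x) = 2x + 1

Iteration 1:
  f(2.000000) = -4.000000
  f'(2.000000) = 5.000000
  x_1 = 2.000000 - (-4.000000)/(5.000000) = 2.800000

x_1 = 2.800000


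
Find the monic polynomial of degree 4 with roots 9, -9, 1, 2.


A monic polynomial with roots 9, -9, 1, 2 is:
p(x) = (x - 9)(x + 9)(x - 1)(x - 2)
After multiplying by (x - 9): x - 9
After multiplying by (x + 9): x^2 - 81
After multiplying by (x - 1): x^3 - x^2 - 81x + 81
After multiplying by (x - 2): x^4 - 3x^3 - 79x^2 + 243x - 162

x^4 - 3x^3 - 79x^2 + 243x - 162


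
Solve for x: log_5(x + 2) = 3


Convert to exponential form: x + 2 = 5^3 = 125
x = 125 - 2 = 123
Check: log_5(123 + 2) = log_5(125) = log_5(125) = 3 ✓

x = 123


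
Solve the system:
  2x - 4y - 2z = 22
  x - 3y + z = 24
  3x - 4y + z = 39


Using Cramer's rule. Expand each determinant along the first row.
D  = 2*[(-3)*1 - 1*(-4)] - (-4)*[1*1 - 1*3] + (-2)*[1*(-4) - (-3)*3]
  = 2*(1) - (-4)*(-2) + (-2)*(5) = -16
Dx = 22*[(-3)*1 - 1*(-4)] - (-4)*[24*1 - 1*39] + (-2)*[24*(-4) - (-3)*39]
  = 22*(1) - (-4)*(-15) + (-2)*(21) = -80
Dy = 2*[24*1 - 1*39] - 22*[1*1 - 1*3] + (-2)*[1*39 - 24*3]
  = 2*(-15) - 22*(-2) + (-2)*(-33) = 80
Dz = 2*[(-3)*39 - 24*(-4)] - (-4)*[1*39 - 24*3] + 22*[1*(-4) - (-3)*3]
  = 2*(-21) - (-4)*(-33) + 22*(5) = -64
x = Dx/D = -80/-16 = 5, y = Dy/D = 80/-16 = -5, z = Dz/D = -64/-16 = 4
Check eq1: (2)(5) + (-4)(-5) + (-2)(4) = 22 = 22 ✓
Check eq2: (1)(5) + (-3)(-5) + (1)(4) = 24 = 24 ✓
Check eq3: (3)(5) + (-4)(-5) + (1)(4) = 39 = 39 ✓

x = 5, y = -5, z = 4


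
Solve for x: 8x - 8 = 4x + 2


Starting with: 8x - 8 = 4x + 2
Move all x terms to left: (8 - 4)x = 2 + 8
Simplify: 4x = 10
Divide both sides by 4: x = 5/2

x = 5/2


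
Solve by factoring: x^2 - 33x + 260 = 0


We need two numbers that multiply to 260 and add to -33.
Those numbers are -20 and -13 (since (-20) * (-13) = 260 and (-20) + (-13) = -33).
So x^2 - 33x + 260 = (x - 20)(x - 13) = 0
Setting each factor to zero: x = 20 or x = 13

x = 13, x = 20


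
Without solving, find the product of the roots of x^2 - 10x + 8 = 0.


By Vieta's formulas for ax^2 + bx + c = 0:
  Sum of roots = -b/a
  Product of roots = c/a

Here a = 1, b = -10, c = 8
Sum = -(-10)/1 = 10
Product = 8/1 = 8

Product = 8


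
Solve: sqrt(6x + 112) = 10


Square both sides: 6x + 112 = 10^2 = 100
6x = 100 - 112 = -12
x = -2
Check: sqrt(6*(-2) + 112) = sqrt(100) = 10 ✓

x = -2


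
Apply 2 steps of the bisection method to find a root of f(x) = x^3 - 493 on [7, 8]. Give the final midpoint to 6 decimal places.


f(x) = x^3 - 493
f(7) = -150 < 0
f(8) = 19 > 0

Step 1: midpoint = (7.000000 + 8.000000)/2 = 7.500000
  f(7.500000) = -71.125000
  f(mid) < 0, so root is in [7.500000, 8.000000]

Step 2: midpoint = (7.500000 + 8.000000)/2 = 7.750000
  f(7.750000) = -27.515625
  f(mid) < 0, so root is in [7.750000, 8.000000]

midpoint = 7.750000


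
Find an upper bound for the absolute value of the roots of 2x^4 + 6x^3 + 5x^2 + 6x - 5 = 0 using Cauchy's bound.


Cauchy's bound: all roots r satisfy |r| <= 1 + max(|a_i/a_n|) for i = 0,...,n-1
where a_n is the leading coefficient.

Coefficients: [2, 6, 5, 6, -5]
Leading coefficient a_n = 2
Ratios |a_i/a_n|: 3, 5/2, 3, 5/2
Maximum ratio: 3
Cauchy's bound: |r| <= 1 + 3 = 4

Upper bound = 4


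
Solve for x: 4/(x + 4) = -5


Multiply both sides by (x + 4): 4 = -5(x + 4)
Distribute: 4 = -5x - 20
-5x = 4 + 20 = 24
x = -24/5

x = -24/5


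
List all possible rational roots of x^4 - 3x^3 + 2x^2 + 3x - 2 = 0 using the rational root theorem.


Rational root theorem: possible roots are ±p/q where:
  p divides the constant term (-2): p ∈ {1, 2}
  q divides the leading coefficient (1): q ∈ {1}

All possible rational roots: -2, -1, 1, 2

-2, -1, 1, 2


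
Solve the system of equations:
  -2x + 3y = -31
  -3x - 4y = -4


Using Cramer's rule:
Determinant D = (-2)(-4) - (-3)(3) = 8 + 9 = 17
Dx = (-31)(-4) - (-4)(3) = 124 + 12 = 136
Dy = (-2)(-4) - (-3)(-31) = 8 - 93 = -85
x = Dx/D = 136/17 = 8
y = Dy/D = -85/17 = -5

x = 8, y = -5


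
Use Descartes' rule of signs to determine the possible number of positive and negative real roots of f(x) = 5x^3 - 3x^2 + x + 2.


Descartes' rule of signs:

For positive roots, count sign changes in f(x) = 5x^3 - 3x^2 + x + 2:
Signs of coefficients: +, -, +, +
Number of sign changes: 2
Possible positive real roots: 2, 0

For negative roots, examine f(-x) = -5x^3 - 3x^2 - x + 2:
Signs of coefficients: -, -, -, +
Number of sign changes: 1
Possible negative real roots: 1

Positive roots: 2 or 0; Negative roots: 1


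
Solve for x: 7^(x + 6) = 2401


Express both sides with the same base.
2401 = 7^4
Since the bases match, equate exponents: x + 6 = 4
So x = 4 - (6) = -2

x = -2


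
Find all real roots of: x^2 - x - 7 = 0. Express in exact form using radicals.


Using the quadratic formula: x = (-b ± sqrt(b^2 - 4ac)) / (2a)
Here a = 1, b = -1, c = -7
Discriminant = b^2 - 4ac = (-1)^2 - 4(1)(-7) = 1 + 28 = 29
Since discriminant = 29 > 0, there are two real roots.
x = (1 ± sqrt(29)) / 2
Numerically: x ≈ 3.1926 or x ≈ -2.1926

x = (1 + sqrt(29)) / 2 or x = (1 - sqrt(29)) / 2


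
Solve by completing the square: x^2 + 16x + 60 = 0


Start: x^2 + 16x + 60 = 0
Move constant: x^2 + 16x = -60
Half of 16 is 8, squared is 64
Add 64 to both sides: x^2 + 16x + 64 = 4
(x + 8)^2 = 4
x + 8 = ±2
x = -8 + 2 = -6 or x = -8 - 2 = -10

x = -10, x = -6


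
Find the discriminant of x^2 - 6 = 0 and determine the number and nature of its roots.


For ax^2 + bx + c = 0, discriminant D = b^2 - 4ac
Here a = 1, b = 0, c = -6
D = (0)^2 - 4(1)(-6) = 0 + 24 = 24

D = 24 > 0 but not a perfect square
The equation has 2 distinct real irrational roots.

Discriminant = 24, 2 distinct real irrational roots


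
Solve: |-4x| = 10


An absolute value equation |expr| = 10 gives two cases:
Case 1: -4x = 10
  -4x = 10, so x = -5/2
Case 2: -4x = -10
  -4x = -10, so x = 5/2

x = -5/2, x = 5/2


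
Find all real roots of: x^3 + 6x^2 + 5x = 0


The constant term is 0, so x = 0 is a root. Factor out x:
  x(x^2 + 6x + 5) = 0
Solve the quadratic x^2 + 6x + 5 = 0: discriminant = 6^2 - 4(1)(5) = 36 - 20 = 16.
sqrt(16) = 4, so x = (-6 ± 4)/2: x = -1 or x = -5.

x = -5, x = -1, x = 0


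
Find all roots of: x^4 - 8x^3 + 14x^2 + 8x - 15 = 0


Let p(x) = x^4 - 8x^3 + 14x^2 + 8x - 15. By the rational root theorem (leading coefficient 1), any rational root is an integer divisor of 15: try ±1, ±2, ... in turn.
Test x = 1: value = 0 ✓, so (x - 1) is a factor.
Synthetic division by (x - 1): bring down 1; 1(1) - 8 = -7; (-7)(1) + 14 = 7; 7(1) + 8 = 15; 15(1) - 15 = 0 → quotient x^3 - 7x^2 + 7x + 15, remainder 0.
Continue with the quotient x^3 - 7x^2 + 7x + 15 (candidates must divide 15; re-test x = 1 first in case it repeats).
Test x = 1: value = 16 ≠ 0.
Test x = -1: value = 0 ✓, so (x + 1) is a factor.
Synthetic division by (x + 1): bring down 1; 1(-1) - 7 = -8; (-8)(-1) + 7 = 15; 15(-1) + 15 = 0 → quotient x^2 - 8x + 15, remainder 0.
Solve the quadratic x^2 - 8x + 15 = 0: discriminant = (-8)^2 - 4(1)(15) = 64 - 60 = 4.
sqrt(4) = 2, so x = (8 ± 2)/2: x = 5 or x = 3.
Collecting all roots found:

x = -1, x = 1, x = 3, x = 5


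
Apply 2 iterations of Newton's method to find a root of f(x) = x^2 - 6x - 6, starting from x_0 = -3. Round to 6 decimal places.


Newton's method: x_(n+1) = x_n - f(x_n)/f'(x_n)
f(x) = x^2 - 6x - 6
f'(x) = 2x - 6

Iteration 1:
  f(-3.000000) = 21.000000
  f'(-3.000000) = -12.000000
  x_1 = -3.000000 - (21.000000)/(-12.000000) = -1.250000

Iteration 2:
  f(-1.250000) = 3.062500
  f'(-1.250000) = -8.500000
  x_2 = -1.250000 - (3.062500)/(-8.500000) = -0.889706

x_2 = -0.889706


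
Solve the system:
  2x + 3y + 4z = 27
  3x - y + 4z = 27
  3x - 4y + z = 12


Using Cramer's rule. Expand each determinant along the first row.
D  = 2*[(-1)*1 - 4*(-4)] - 3*[3*1 - 4*3] + 4*[3*(-4) - (-1)*3]
  = 2*(15) - 3*(-9) + 4*(-9) = 21
Dx = 27*[(-1)*1 - 4*(-4)] - 3*[27*1 - 4*12] + 4*[27*(-4) - (-1)*12]
  = 27*(15) - 3*(-21) + 4*(-96) = 84
Dy = 2*[27*1 - 4*12] - 27*[3*1 - 4*3] + 4*[3*12 - 27*3]
  = 2*(-21) - 27*(-9) + 4*(-45) = 21
Dz = 2*[(-1)*12 - 27*(-4)] - 3*[3*12 - 27*3] + 27*[3*(-4) - (-1)*3]
  = 2*(96) - 3*(-45) + 27*(-9) = 84
x = Dx/D = 84/21 = 4, y = Dy/D = 21/21 = 1, z = Dz/D = 84/21 = 4
Check eq1: (2)(4) + (3)(1) + (4)(4) = 27 = 27 ✓
Check eq2: (3)(4) + (-1)(1) + (4)(4) = 27 = 27 ✓
Check eq3: (3)(4) + (-4)(1) + (1)(4) = 12 = 12 ✓

x = 4, y = 1, z = 4


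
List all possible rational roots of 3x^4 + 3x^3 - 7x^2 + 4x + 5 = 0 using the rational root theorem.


Rational root theorem: possible roots are ±p/q where:
  p divides the constant term (5): p ∈ {1, 5}
  q divides the leading coefficient (3): q ∈ {1, 3}

All possible rational roots: -5, -5/3, -1, -1/3, 1/3, 1, 5/3, 5

-5, -5/3, -1, -1/3, 1/3, 1, 5/3, 5


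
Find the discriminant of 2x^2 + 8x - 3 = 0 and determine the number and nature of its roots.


For ax^2 + bx + c = 0, discriminant D = b^2 - 4ac
Here a = 2, b = 8, c = -3
D = (8)^2 - 4(2)(-3) = 64 + 24 = 88

D = 88 > 0 but not a perfect square
The equation has 2 distinct real irrational roots.

Discriminant = 88, 2 distinct real irrational roots


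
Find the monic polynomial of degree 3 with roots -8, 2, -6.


A monic polynomial with roots -8, 2, -6 is:
p(x) = (x + 8)(x - 2)(x + 6)
After multiplying by (x + 8): x + 8
After multiplying by (x - 2): x^2 + 6x - 16
After multiplying by (x + 6): x^3 + 12x^2 + 20x - 96

x^3 + 12x^2 + 20x - 96


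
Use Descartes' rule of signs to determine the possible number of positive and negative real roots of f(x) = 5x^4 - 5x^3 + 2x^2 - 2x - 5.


Descartes' rule of signs:

For positive roots, count sign changes in f(x) = 5x^4 - 5x^3 + 2x^2 - 2x - 5:
Signs of coefficients: +, -, +, -, -
Number of sign changes: 3
Possible positive real roots: 3, 1

For negative roots, examine f(-x) = 5x^4 + 5x^3 + 2x^2 + 2x - 5:
Signs of coefficients: +, +, +, +, -
Number of sign changes: 1
Possible negative real roots: 1

Positive roots: 3 or 1; Negative roots: 1


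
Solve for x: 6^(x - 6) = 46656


Express both sides with the same base.
46656 = 6^6
Since the bases match, equate exponents: x - 6 = 6
So x = 6 - (-6) = 12

x = 12


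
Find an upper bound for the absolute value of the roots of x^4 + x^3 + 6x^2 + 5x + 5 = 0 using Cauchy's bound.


Cauchy's bound: all roots r satisfy |r| <= 1 + max(|a_i/a_n|) for i = 0,...,n-1
where a_n is the leading coefficient.

Coefficients: [1, 1, 6, 5, 5]
Leading coefficient a_n = 1
Ratios |a_i/a_n|: 1, 6, 5, 5
Maximum ratio: 6
Cauchy's bound: |r| <= 1 + 6 = 7

Upper bound = 7


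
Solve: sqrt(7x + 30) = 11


Square both sides: 7x + 30 = 11^2 = 121
7x = 121 - 30 = 91
x = 13
Check: sqrt(7*13 + 30) = sqrt(121) = 11 ✓

x = 13


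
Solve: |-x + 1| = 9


An absolute value equation |expr| = 9 gives two cases:
Case 1: -x + 1 = 9
  -x = 8, so x = -8
Case 2: -x + 1 = -9
  -x = -10, so x = 10

x = -8, x = 10


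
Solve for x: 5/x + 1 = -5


Subtract 1 from both sides: 5/x = -6
Multiply both sides by x: 5 = -6 * x
Divide by -6: x = -5/6

x = -5/6


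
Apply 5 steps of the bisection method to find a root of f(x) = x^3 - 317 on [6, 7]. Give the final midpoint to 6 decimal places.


f(x) = x^3 - 317
f(6) = -101 < 0
f(7) = 26 > 0

Step 1: midpoint = (6.000000 + 7.000000)/2 = 6.500000
  f(6.500000) = -42.375000
  f(mid) < 0, so root is in [6.500000, 7.000000]

Step 2: midpoint = (6.500000 + 7.000000)/2 = 6.750000
  f(6.750000) = -9.453125
  f(mid) < 0, so root is in [6.750000, 7.000000]

Step 3: midpoint = (6.750000 + 7.000000)/2 = 6.875000
  f(6.875000) = 7.951172
  f(mid) > 0, so root is in [6.750000, 6.875000]

Step 4: midpoint = (6.750000 + 6.875000)/2 = 6.812500
  f(6.812500) = -0.830811
  f(mid) < 0, so root is in [6.812500, 6.875000]

Step 5: midpoint = (6.812500 + 6.875000)/2 = 6.843750
  f(6.843750) = 3.540131
  f(mid) > 0, so root is in [6.812500, 6.843750]

midpoint = 6.843750


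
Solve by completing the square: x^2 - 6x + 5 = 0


Start: x^2 - 6x + 5 = 0
Move constant: x^2 - 6x = -5
Half of -6 is -3, squared is 9
Add 9 to both sides: x^2 - 6x + 9 = 4
(x - 3)^2 = 4
x - 3 = ±2
x = 3 + 2 = 5 or x = 3 - 2 = 1

x = 1, x = 5


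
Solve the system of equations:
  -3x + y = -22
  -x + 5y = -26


Using Cramer's rule:
Determinant D = (-3)(5) - (-1)(1) = -15 + 1 = -14
Dx = (-22)(5) - (-26)(1) = -110 + 26 = -84
Dy = (-3)(-26) - (-1)(-22) = 78 - 22 = 56
x = Dx/D = -84/-14 = 6
y = Dy/D = 56/-14 = -4

x = 6, y = -4


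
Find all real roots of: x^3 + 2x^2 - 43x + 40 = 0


Let p(x) = x^3 + 2x^2 - 43x + 40. By the rational root theorem (leading coefficient 1), any rational root is an integer divisor of 40: try ±1, ±2, ... in turn.
Test x = 1: value = 0 ✓, so (x - 1) is a factor.
Synthetic division by (x - 1): bring down 1; 1(1) + 2 = 3; 3(1) - 43 = -40; (-40)(1) + 40 = 0 → quotient x^2 + 3x - 40, remainder 0.
Solve the quadratic x^2 + 3x - 40 = 0: discriminant = 3^2 - 4(1)(-40) = 9 + 160 = 169.
sqrt(169) = 13, so x = (-3 ± 13)/2: x = 5 or x = -8.

x = -8, x = 1, x = 5


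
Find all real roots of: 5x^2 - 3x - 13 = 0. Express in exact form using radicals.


Using the quadratic formula: x = (-b ± sqrt(b^2 - 4ac)) / (2a)
Here a = 5, b = -3, c = -13
Discriminant = b^2 - 4ac = (-3)^2 - 4(5)(-13) = 9 + 260 = 269
Since discriminant = 269 > 0, there are two real roots.
x = (3 ± sqrt(269)) / 10
Numerically: x ≈ 1.9401 or x ≈ -1.3401

x = (3 + sqrt(269)) / 10 or x = (3 - sqrt(269)) / 10


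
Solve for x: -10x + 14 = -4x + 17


Starting with: -10x + 14 = -4x + 17
Move all x terms to left: (-10 + 4)x = 17 - 14
Simplify: -6x = 3
Divide both sides by -6: x = -1/2

x = -1/2


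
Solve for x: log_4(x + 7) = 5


Convert to exponential form: x + 7 = 4^5 = 1024
x = 1024 - 7 = 1017
Check: log_4(1017 + 7) = log_4(1024) = log_4(1024) = 5 ✓

x = 1017


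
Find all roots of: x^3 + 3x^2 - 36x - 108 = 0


Let p(x) = x^3 + 3x^2 - 36x - 108. By the rational root theorem (leading coefficient 1), any rational root is an integer divisor of 108: try ±1, ±2, ... in turn.
Test x = 1: value = -140 ≠ 0.
Test x = -1: value = -70 ≠ 0.
Test x = 2: value = -160 ≠ 0.
Test x = -2: value = -32 ≠ 0.
Test x = 3: value = -162 ≠ 0.
Test x = -3: value = 0 ✓, so (x + 3) is a factor.
Synthetic division by (x + 3): bring down 1; 1(-3) + 3 = 0; 0(-3) - 36 = -36; (-36)(-3) - 108 = 0 → quotient x^2 - 36, remainder 0.
Solve the quadratic x^2 - 36 = 0: discriminant = 0^2 - 4(1)(-36) = 0 + 144 = 144.
sqrt(144) = 12, so x = (0 ± 12)/2: x = 6 or x = -6.
Collecting all roots found:

x = -6, x = -3, x = 6


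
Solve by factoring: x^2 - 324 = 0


We need two numbers that multiply to -324 and add to 0.
Those numbers are 18 and -18 (since 18 * (-18) = -324 and 18 + (-18) = 0).
So x^2 - 324 = (x + 18)(x - 18) = 0
Setting each factor to zero: x = -18 or x = 18

x = -18, x = 18


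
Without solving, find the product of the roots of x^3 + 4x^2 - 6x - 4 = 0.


By Vieta's formulas for x^3 + bx^2 + cx + d = 0:
  r1 + r2 + r3 = -b/a = -4
  r1*r2 + r1*r3 + r2*r3 = c/a = -6
  r1*r2*r3 = -d/a = 4


Product = 4


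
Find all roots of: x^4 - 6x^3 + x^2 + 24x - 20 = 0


Let p(x) = x^4 - 6x^3 + x^2 + 24x - 20. By the rational root theorem (leading coefficient 1), any rational root is an integer divisor of 20: try ±1, ±2, ... in turn.
Test x = 1: value = 0 ✓, so (x - 1) is a factor.
Synthetic division by (x - 1): bring down 1; 1(1) - 6 = -5; (-5)(1) + 1 = -4; (-4)(1) + 24 = 20; 20(1) - 20 = 0 → quotient x^3 - 5x^2 - 4x + 20, remainder 0.
Continue with the quotient x^3 - 5x^2 - 4x + 20 (candidates must divide 20; re-test x = 1 first in case it repeats).
Test x = 1: value = 12 ≠ 0.
Test x = -1: value = 18 ≠ 0.
Test x = 2: value = 0 ✓, so (x - 2) is a factor.
Synthetic division by (x - 2): bring down 1; 1(2) - 5 = -3; (-3)(2) - 4 = -10; (-10)(2) + 20 = 0 → quotient x^2 - 3x - 10, remainder 0.
Solve the quadratic x^2 - 3x - 10 = 0: discriminant = (-3)^2 - 4(1)(-10) = 9 + 40 = 49.
sqrt(49) = 7, so x = (3 ± 7)/2: x = 5 or x = -2.
Collecting all roots found:

x = -2, x = 1, x = 2, x = 5


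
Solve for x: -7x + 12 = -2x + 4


Starting with: -7x + 12 = -2x + 4
Move all x terms to left: (-7 + 2)x = 4 - 12
Simplify: -5x = -8
Divide both sides by -5: x = 8/5

x = 8/5


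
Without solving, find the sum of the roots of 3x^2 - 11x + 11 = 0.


By Vieta's formulas for ax^2 + bx + c = 0:
  Sum of roots = -b/a
  Product of roots = c/a

Here a = 3, b = -11, c = 11
Sum = -(-11)/3 = 11/3
Product = 11/3 = 11/3

Sum = 11/3


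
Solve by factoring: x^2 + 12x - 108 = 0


We need two numbers that multiply to -108 and add to 12.
Those numbers are -6 and 18 (since (-6) * 18 = -108 and (-6) + 18 = 12).
So x^2 + 12x - 108 = (x - 6)(x + 18) = 0
Setting each factor to zero: x = 6 or x = -18

x = -18, x = 6


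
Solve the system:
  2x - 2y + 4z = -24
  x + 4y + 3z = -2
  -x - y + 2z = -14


Using Cramer's rule. Expand each determinant along the first row.
D  = 2*[4*2 - 3*(-1)] - (-2)*[1*2 - 3*(-1)] + 4*[1*(-1) - 4*(-1)]
  = 2*(11) - (-2)*(5) + 4*(3) = 44
Dx = (-24)*[4*2 - 3*(-1)] - (-2)*[(-2)*2 - 3*(-14)] + 4*[(-2)*(-1) - 4*(-14)]
  = (-24)*(11) - (-2)*(38) + 4*(58) = 44
Dy = 2*[(-2)*2 - 3*(-14)] - (-24)*[1*2 - 3*(-1)] + 4*[1*(-14) - (-2)*(-1)]
  = 2*(38) - (-24)*(5) + 4*(-16) = 132
Dz = 2*[4*(-14) - (-2)*(-1)] - (-2)*[1*(-14) - (-2)*(-1)] + (-24)*[1*(-1) - 4*(-1)]
  = 2*(-58) - (-2)*(-16) + (-24)*(3) = -220
x = Dx/D = 44/44 = 1, y = Dy/D = 132/44 = 3, z = Dz/D = -220/44 = -5
Check eq1: (2)(1) + (-2)(3) + (4)(-5) = -24 = -24 ✓
Check eq2: (1)(1) + (4)(3) + (3)(-5) = -2 = -2 ✓
Check eq3: (-1)(1) + (-1)(3) + (2)(-5) = -14 = -14 ✓

x = 1, y = 3, z = -5


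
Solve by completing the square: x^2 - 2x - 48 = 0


Start: x^2 - 2x - 48 = 0
Move constant: x^2 - 2x = 48
Half of -2 is -1, squared is 1
Add 1 to both sides: x^2 - 2x + 1 = 49
(x - 1)^2 = 49
x - 1 = ±7
x = 1 + 7 = 8 or x = 1 - 7 = -6

x = -6, x = 8


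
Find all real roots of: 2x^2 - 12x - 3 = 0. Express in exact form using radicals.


Using the quadratic formula: x = (-b ± sqrt(b^2 - 4ac)) / (2a)
Here a = 2, b = -12, c = -3
Discriminant = b^2 - 4ac = (-12)^2 - 4(2)(-3) = 144 + 24 = 168
Since discriminant = 168 > 0, there are two real roots.
x = (12 ± 2*sqrt(42)) / 4
Simplifying: x = (6 ± sqrt(42)) / 2
Numerically: x ≈ 6.2404 or x ≈ -0.2404

x = (6 + sqrt(42)) / 2 or x = (6 - sqrt(42)) / 2


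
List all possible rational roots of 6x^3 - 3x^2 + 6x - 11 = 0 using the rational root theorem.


Rational root theorem: possible roots are ±p/q where:
  p divides the constant term (-11): p ∈ {1, 11}
  q divides the leading coefficient (6): q ∈ {1, 2, 3, 6}

All possible rational roots: -11, -11/2, -11/3, -11/6, -1, -1/2, -1/3, -1/6, 1/6, 1/3, 1/2, 1, 11/6, 11/3, 11/2, 11

-11, -11/2, -11/3, -11/6, -1, -1/2, -1/3, -1/6, 1/6, 1/3, 1/2, 1, 11/6, 11/3, 11/2, 11


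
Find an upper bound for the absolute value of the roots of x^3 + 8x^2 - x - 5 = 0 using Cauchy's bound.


Cauchy's bound: all roots r satisfy |r| <= 1 + max(|a_i/a_n|) for i = 0,...,n-1
where a_n is the leading coefficient.

Coefficients: [1, 8, -1, -5]
Leading coefficient a_n = 1
Ratios |a_i/a_n|: 8, 1, 5
Maximum ratio: 8
Cauchy's bound: |r| <= 1 + 8 = 9

Upper bound = 9


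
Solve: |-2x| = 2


An absolute value equation |expr| = 2 gives two cases:
Case 1: -2x = 2
  -2x = 2, so x = -1
Case 2: -2x = -2
  -2x = -2, so x = 1

x = -1, x = 1


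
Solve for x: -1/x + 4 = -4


Subtract 4 from both sides: -1/x = -8
Multiply both sides by x: -1 = -8 * x
Divide by -8: x = 1/8

x = 1/8


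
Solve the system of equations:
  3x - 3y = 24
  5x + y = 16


Using Cramer's rule:
Determinant D = (3)(1) - (5)(-3) = 3 + 15 = 18
Dx = (24)(1) - (16)(-3) = 24 + 48 = 72
Dy = (3)(16) - (5)(24) = 48 - 120 = -72
x = Dx/D = 72/18 = 4
y = Dy/D = -72/18 = -4

x = 4, y = -4


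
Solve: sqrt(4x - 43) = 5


Square both sides: 4x - 43 = 5^2 = 25
4x = 25 + 43 = 68
x = 17
Check: sqrt(4*17 - 43) = sqrt(25) = 5 ✓

x = 17


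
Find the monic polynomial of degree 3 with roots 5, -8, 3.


A monic polynomial with roots 5, -8, 3 is:
p(x) = (x - 5)(x + 8)(x - 3)
After multiplying by (x - 5): x - 5
After multiplying by (x + 8): x^2 + 3x - 40
After multiplying by (x - 3): x^3 - 49x + 120

x^3 - 49x + 120


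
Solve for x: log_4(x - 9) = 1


Convert to exponential form: x - 9 = 4^1 = 4
x = 4 + 9 = 13
Check: log_4(13 - 9) = log_4(4) = log_4(4) = 1 ✓

x = 13


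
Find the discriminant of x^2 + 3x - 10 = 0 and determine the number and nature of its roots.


For ax^2 + bx + c = 0, discriminant D = b^2 - 4ac
Here a = 1, b = 3, c = -10
D = (3)^2 - 4(1)(-10) = 9 + 40 = 49

D = 49 > 0 and is a perfect square (sqrt = 7)
The equation has 2 distinct real rational roots.

Discriminant = 49, 2 distinct real rational roots


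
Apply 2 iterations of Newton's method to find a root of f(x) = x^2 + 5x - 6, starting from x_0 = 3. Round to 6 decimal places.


Newton's method: x_(n+1) = x_n - f(x_n)/f'(x_n)
f(x) = x^2 + 5x - 6
f'(x) = 2x + 5

Iteration 1:
  f(3.000000) = 18.000000
  f'(3.000000) = 11.000000
  x_1 = 3.000000 - (18.000000)/(11.000000) = 1.363636

Iteration 2:
  f(1.363636) = 2.677686
  f'(1.363636) = 7.727273
  x_2 = 1.363636 - (2.677686)/(7.727273) = 1.017112

x_2 = 1.017112


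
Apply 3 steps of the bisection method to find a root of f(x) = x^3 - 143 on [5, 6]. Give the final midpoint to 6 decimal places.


f(x) = x^3 - 143
f(5) = -18 < 0
f(6) = 73 > 0

Step 1: midpoint = (5.000000 + 6.000000)/2 = 5.500000
  f(5.500000) = 23.375000
  f(mid) > 0, so root is in [5.000000, 5.500000]

Step 2: midpoint = (5.000000 + 5.500000)/2 = 5.250000
  f(5.250000) = 1.703125
  f(mid) > 0, so root is in [5.000000, 5.250000]

Step 3: midpoint = (5.000000 + 5.250000)/2 = 5.125000
  f(5.125000) = -8.388672
  f(mid) < 0, so root is in [5.125000, 5.250000]

midpoint = 5.125000


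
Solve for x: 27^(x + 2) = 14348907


Express both sides with the same base.
14348907 = 27^5
Since the bases match, equate exponents: x + 2 = 5
So x = 5 - (2) = 3

x = 3


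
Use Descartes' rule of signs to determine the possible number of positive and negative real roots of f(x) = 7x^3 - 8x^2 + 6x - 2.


Descartes' rule of signs:

For positive roots, count sign changes in f(x) = 7x^3 - 8x^2 + 6x - 2:
Signs of coefficients: +, -, +, -
Number of sign changes: 3
Possible positive real roots: 3, 1

For negative roots, examine f(-x) = -7x^3 - 8x^2 - 6x - 2:
Signs of coefficients: -, -, -, -
Number of sign changes: 0
Possible negative real roots: 0

Positive roots: 3 or 1; Negative roots: 0


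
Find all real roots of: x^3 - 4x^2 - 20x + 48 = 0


Let p(x) = x^3 - 4x^2 - 20x + 48. By the rational root theorem (leading coefficient 1), any rational root is an integer divisor of 48: try ±1, ±2, ... in turn.
Test x = 1: value = 25 ≠ 0.
Test x = -1: value = 63 ≠ 0.
Test x = 2: value = 0 ✓, so (x - 2) is a factor.
Synthetic division by (x - 2): bring down 1; 1(2) - 4 = -2; (-2)(2) - 20 = -24; (-24)(2) + 48 = 0 → quotient x^2 - 2x - 24, remainder 0.
Solve the quadratic x^2 - 2x - 24 = 0: discriminant = (-2)^2 - 4(1)(-24) = 4 + 96 = 100.
sqrt(100) = 10, so x = (2 ± 10)/2: x = 6 or x = -4.

x = -4, x = 2, x = 6


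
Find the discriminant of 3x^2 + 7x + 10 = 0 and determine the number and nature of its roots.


For ax^2 + bx + c = 0, discriminant D = b^2 - 4ac
Here a = 3, b = 7, c = 10
D = (7)^2 - 4(3)(10) = 49 - 120 = -71

D = -71 < 0
The equation has no real roots (2 complex conjugate roots).

Discriminant = -71, no real roots (2 complex conjugate roots)


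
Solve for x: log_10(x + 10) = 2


Convert to exponential form: x + 10 = 10^2 = 100
x = 100 - 10 = 90
Check: log_10(90 + 10) = log_10(100) = log_10(100) = 2 ✓

x = 90


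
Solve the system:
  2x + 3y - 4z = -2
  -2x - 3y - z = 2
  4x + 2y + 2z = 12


Using Cramer's rule. Expand each determinant along the first row.
D  = 2*[(-3)*2 - (-1)*2] - 3*[(-2)*2 - (-1)*4] + (-4)*[(-2)*2 - (-3)*4]
  = 2*(-4) - 3*(0) + (-4)*(8) = -40
Dx = (-2)*[(-3)*2 - (-1)*2] - 3*[2*2 - (-1)*12] + (-4)*[2*2 - (-3)*12]
  = (-2)*(-4) - 3*(16) + (-4)*(40) = -200
Dy = 2*[2*2 - (-1)*12] - (-2)*[(-2)*2 - (-1)*4] + (-4)*[(-2)*12 - 2*4]
  = 2*(16) - (-2)*(0) + (-4)*(-32) = 160
Dz = 2*[(-3)*12 - 2*2] - 3*[(-2)*12 - 2*4] + (-2)*[(-2)*2 - (-3)*4]
  = 2*(-40) - 3*(-32) + (-2)*(8) = 0
x = Dx/D = -200/-40 = 5, y = Dy/D = 160/-40 = -4, z = Dz/D = 0/-40 = 0
Check eq1: (2)(5) + (3)(-4) + (-4)(0) = -2 = -2 ✓
Check eq2: (-2)(5) + (-3)(-4) + (-1)(0) = 2 = 2 ✓
Check eq3: (4)(5) + (2)(-4) + (2)(0) = 12 = 12 ✓

x = 5, y = -4, z = 0


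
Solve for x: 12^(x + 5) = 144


Express both sides with the same base.
144 = 12^2
Since the bases match, equate exponents: x + 5 = 2
So x = 2 - (5) = -3

x = -3


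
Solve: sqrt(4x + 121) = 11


Square both sides: 4x + 121 = 11^2 = 121
4x = 121 - 121 = 0
x = 0
Check: sqrt(4*0 + 121) = sqrt(121) = 11 ✓

x = 0


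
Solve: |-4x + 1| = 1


An absolute value equation |expr| = 1 gives two cases:
Case 1: -4x + 1 = 1
  -4x = 0, so x = 0
Case 2: -4x + 1 = -1
  -4x = -2, so x = 1/2

x = 0, x = 1/2


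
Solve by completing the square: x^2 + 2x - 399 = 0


Start: x^2 + 2x - 399 = 0
Move constant: x^2 + 2x = 399
Half of 2 is 1, squared is 1
Add 1 to both sides: x^2 + 2x + 1 = 400
(x + 1)^2 = 400
x + 1 = ±20
x = -1 + 20 = 19 or x = -1 - 20 = -21

x = -21, x = 19


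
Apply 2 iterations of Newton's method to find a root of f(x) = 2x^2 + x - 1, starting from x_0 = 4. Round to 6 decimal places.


Newton's method: x_(n+1) = x_n - f(x_n)/f'(x_n)
f(x) = 2x^2 + x - 1
f'(x) = 4x + 1

Iteration 1:
  f(4.000000) = 35.000000
  f'(4.000000) = 17.000000
  x_1 = 4.000000 - (35.000000)/(17.000000) = 1.941176

Iteration 2:
  f(1.941176) = 8.477509
  f'(1.941176) = 8.764706
  x_2 = 1.941176 - (8.477509)/(8.764706) = 0.973944

x_2 = 0.973944


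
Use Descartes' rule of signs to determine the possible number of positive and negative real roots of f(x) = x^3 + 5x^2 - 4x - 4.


Descartes' rule of signs:

For positive roots, count sign changes in f(x) = x^3 + 5x^2 - 4x - 4:
Signs of coefficients: +, +, -, -
Number of sign changes: 1
Possible positive real roots: 1

For negative roots, examine f(-x) = -x^3 + 5x^2 + 4x - 4:
Signs of coefficients: -, +, +, -
Number of sign changes: 2
Possible negative real roots: 2, 0

Positive roots: 1; Negative roots: 2 or 0


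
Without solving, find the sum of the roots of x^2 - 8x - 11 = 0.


By Vieta's formulas for ax^2 + bx + c = 0:
  Sum of roots = -b/a
  Product of roots = c/a

Here a = 1, b = -8, c = -11
Sum = -(-8)/1 = 8
Product = -11/1 = -11

Sum = 8


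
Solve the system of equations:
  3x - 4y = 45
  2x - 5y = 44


Using Cramer's rule:
Determinant D = (3)(-5) - (2)(-4) = -15 + 8 = -7
Dx = (45)(-5) - (44)(-4) = -225 + 176 = -49
Dy = (3)(44) - (2)(45) = 132 - 90 = 42
x = Dx/D = -49/-7 = 7
y = Dy/D = 42/-7 = -6

x = 7, y = -6
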